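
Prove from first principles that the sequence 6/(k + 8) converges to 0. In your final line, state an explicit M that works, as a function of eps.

M = 6/eps

Let eps > 0. For k ≥ 1, |6/(k + 8) − 0| = 6/(k + 8) ≤ 6/k.
We need 6/k < eps, i.e. k > 6/eps.
Take M = 6/eps. If k > M then |6/(k + 8)| ≤ 6/k < eps.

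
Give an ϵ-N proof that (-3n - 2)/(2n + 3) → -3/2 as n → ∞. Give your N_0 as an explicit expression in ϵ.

N_0 = (5/4)/ϵ

Let ϵ > 0 be given. For n ≥ 1, |(-3n - 2)/(2n + 3) + 3/2| = |5|/(2(2n + 3)) = 5/(2(2n + 3)).
Since 2n + 3 ≥ 2n for n ≥ 1, this is ≤ 5/(2·2n) = (5/4)/n.
So |(-3n - 2)/(2n + 3) + 3/2| < ϵ whenever n > (5/4)/ϵ.
Take N_0 = (5/4)/ϵ. If n > N_0 then |(-3n - 2)/(2n + 3) + 3/2| ≤ (5/4)/n < ϵ.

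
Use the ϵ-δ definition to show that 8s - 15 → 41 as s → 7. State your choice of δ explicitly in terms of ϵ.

Fix ϵ > 0. We need δ > 0 so that 0 < |s − 7| < δ implies |(8s - 15) − 41| < ϵ.
|(8s - 15) − 41| = |8s - 56| = 8|s − 7|.
Thus it suffices that |s − 7| < ϵ/8.
Choosing δ = ϵ/8 gives |(8s - 15) − 41| = 8|s − 7| < ϵ whenever |s − 7| < δ.

δ = ϵ/8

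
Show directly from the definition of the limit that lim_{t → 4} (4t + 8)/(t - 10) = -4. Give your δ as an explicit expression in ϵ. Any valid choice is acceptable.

δ = min(3, (3/8)ϵ)

Let ϵ > 0. We want δ > 0 with 0 < |t − 4| < δ ⇒ |(4t + 8)/(t - 10) + 4| < ϵ.
Combining over a common denominator, (4t + 8)/(t - 10) + 4 = [(4t + 8)·(-6) − 24·(t - 10)] / [(-6)·(t - 10)] = -48(t − 4) / ((-6)(t - 10)).
So |(4t + 8)/(t - 10) + 4| = 48|t − 4| / (6·|t − 10|).
Restrict δ ≤ 3. Then |t − 4| < 3 gives |t − 10| = |(t − 4) + (-6)| ≥ 6 − 3 = 3.
Hence |(4t + 8)/(t - 10) + 4| < 48|t − 4|/(6·3) = (8/3)|t − 4|, which is < ϵ once |t − 4| < (3/8)ϵ.
Take δ = min(3, (3/8)ϵ). Then 0 < |t − 4| < δ forces both bounds, so |(4t + 8)/(t - 10) + 4| < ϵ.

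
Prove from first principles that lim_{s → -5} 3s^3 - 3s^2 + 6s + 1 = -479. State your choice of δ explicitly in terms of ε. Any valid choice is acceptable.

Let ε > 0. We want δ > 0 such that 0 < |s + 5| < δ implies |(3s^3 - 3s^2 + 6s + 1) + 479| < ε.
(3s^3 - 3s^2 + 6s + 1) + 479 = 3s^3 - 3s^2 + 6s + 480 = (s + 5)(3s^2 - 18s + 96).
So |(3s^3 - 3s^2 + 6s + 1) + 479| = |s + 5|·|3s^2 - 18s + 96|.
Assume first that |s + 5| < 2, so |s| < 7. Then |3s^2 - 18s + 96| ≤ 3·7^2 + 18·7 + 96 = 369.
Hence |(3s^3 - 3s^2 + 6s + 1) + 479| ≤ 369|s + 5| < ε provided |s + 5| < ε/369.
Take δ = min(2, ε/369). Then 0 < |s + 5| < δ gives both |s + 5| < 2 and |s + 5| < ε/369, so |(3s^3 - 3s^2 + 6s + 1) + 479| < ε.

δ = min(2, ε/369)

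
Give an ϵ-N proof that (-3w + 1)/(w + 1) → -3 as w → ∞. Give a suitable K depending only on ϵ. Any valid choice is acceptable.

K = 4/ϵ

Let ϵ > 0 be given. We seek K > 0 such that w > K implies |(-3w + 1)/(w + 1) + 3| < ϵ.
(-3w + 1)/(w + 1) + 3 = ((-3w + 1) − (-3)(w + 1)) / ((w + 1)) = 4/((w + 1)).
For w > 0 we have w + 1 > w, so |(-3w + 1)/(w + 1) + 3| = 4/((w + 1)) < 4/(w) = 4/w.
Thus |(-3w + 1)/(w + 1) + 3| < ϵ whenever w > 4/ϵ.
Take K = 4/ϵ. If w > K then |(-3w + 1)/(w + 1) + 3| < 4/w < ϵ.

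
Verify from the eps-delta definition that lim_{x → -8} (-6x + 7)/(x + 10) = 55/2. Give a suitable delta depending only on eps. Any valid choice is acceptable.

Suppose eps > 0. We want delta > 0 with 0 < |x + 8| < delta ⇒ |(-6x + 7)/(x + 10) − (55/2)| < eps.
Combining over a common denominator, (-6x + 7)/(x + 10) − (55/2) = [(-6x + 7)·2 − 55·(x + 10)] / [2·(x + 10)] = -67(x + 8) / (2(x + 10)).
So |(-6x + 7)/(x + 10) − (55/2)| = 67|x + 8| / (2·|x + 10|).
Require delta ≤ 1, so |x + 10| ≥ |2| − |x + 8| > 2 − 1 = 1.
Hence |(-6x + 7)/(x + 10) − (55/2)| < 67|x + 8|/(2·1) = (67/2)|x + 8|, which is < eps once |x + 8| < (2/67)eps.
Take delta = min(1, (2/67)eps). Then 0 < |x + 8| < delta forces both bounds, so |(-6x + 7)/(x + 10) − (55/2)| < eps.

delta = min(1, (2/67)eps)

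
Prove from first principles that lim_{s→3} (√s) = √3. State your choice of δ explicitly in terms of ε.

δ = min(3, √3·ε)

Suppose ε > 0. We want δ > 0 such that 0 < |s − 3| < δ implies |√s − √3| < ε.
Rationalise: √s − √3 = (s − 3)/(√s + √3), so |√s − √3| = |s − 3|/(√s + √3).
Restrict δ ≤ 3 so that |s − 3| < 3 forces s > 0, and then √s + √3 > √3.
Hence |√s − √3| < |s − 3|/√3, which is < ε once |s − 3| < √3·ε.
Take δ = min(3, √3·ε). If 0 < |s − 3| < δ then s > 0 and |√s − √3| < |s − 3|/√3 < ε.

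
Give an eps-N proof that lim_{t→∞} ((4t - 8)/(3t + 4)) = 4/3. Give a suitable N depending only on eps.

Let eps > 0. We seek N > 0 such that t > N implies |(4t - 8)/(3t + 4) − (4/3)| < eps.
(4t - 8)/(3t + 4) − (4/3) = (3(4t - 8) − 4(3t + 4)) / (3(3t + 4)) = -40/(3(3t + 4)).
For t > 0 we have 3t + 4 > 3t, so |(4t - 8)/(3t + 4) − (4/3)| = 40/(3(3t + 4)) < 40/(3·3t) = (40/9)/t.
Thus |(4t - 8)/(3t + 4) − (4/3)| < eps whenever t > (40/9)/eps.
Take N = (40/9)/eps. If t > N then |(4t - 8)/(3t + 4) − (4/3)| < (40/9)/t < eps.

N = (40/9)/eps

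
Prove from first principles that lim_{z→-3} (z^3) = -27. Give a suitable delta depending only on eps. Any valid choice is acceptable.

Let eps > 0 be given. We seek delta > 0 with 0 < |z + 3| < delta ⇒ |z^3 + 27| < eps.
Factor: z^3 + 27 = (z + 3)(z^2 - 3z + 9), so |z^3 + 27| = |z + 3|·|z^2 - 3z + 9|.
Impose delta ≤ 1 so that |z| < 4; then |z^2 - 3z + 9| ≤ 37.
Hence |z^3 + 27| ≤ 37|z + 3|, which is < eps once |z + 3| < eps/37.
Take delta = min(1, eps/37). If 0 < |z + 3| < delta then both bounds hold and |z^3 + 27| ≤ 37|z + 3| < 37·(eps/37) = eps.

delta = min(1, eps/37)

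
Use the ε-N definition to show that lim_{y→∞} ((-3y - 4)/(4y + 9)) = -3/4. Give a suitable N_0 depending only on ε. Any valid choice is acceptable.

N_0 = (11/16)/ε

Let ε > 0 be given. We seek N_0 > 0 such that y > N_0 implies |(-3y - 4)/(4y + 9) + 3/4| < ε.
(-3y - 4)/(4y + 9) + 3/4 = (4(-3y - 4) − (-3)(4y + 9)) / (4(4y + 9)) = 11/(4(4y + 9)).
For y > 0 we have 4y + 9 > 4y, so |(-3y - 4)/(4y + 9) + 3/4| = 11/(4(4y + 9)) < 11/(4·4y) = (11/16)/y.
Thus |(-3y - 4)/(4y + 9) + 3/4| < ε whenever y > (11/16)/ε.
Take N_0 = (11/16)/ε. If y > N_0 then |(-3y - 4)/(4y + 9) + 3/4| < (11/16)/y < ε.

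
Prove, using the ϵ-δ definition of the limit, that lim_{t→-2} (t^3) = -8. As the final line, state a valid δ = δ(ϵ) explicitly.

δ = min(1, ϵ/19)

Fix ϵ > 0. We seek δ > 0 with 0 < |t + 2| < δ ⇒ |t^3 + 8| < ϵ.
Factor: t^3 + 8 = (t + 2)(t^2 - 2t + 4), so |t^3 + 8| = |t + 2|·|t^2 - 2t + 4|.
Impose δ ≤ 1 so that |t| < 3; then |t^2 - 2t + 4| ≤ 19.
Hence |t^3 + 8| ≤ 19|t + 2|, which is < ϵ once |t + 2| < ϵ/19.
Take δ = min(1, ϵ/19). If 0 < |t + 2| < δ then both bounds hold and |t^3 + 8| ≤ 19|t + 2| < 19·(ϵ/19) = ϵ.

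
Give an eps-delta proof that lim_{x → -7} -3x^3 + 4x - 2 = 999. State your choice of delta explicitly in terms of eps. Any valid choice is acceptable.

delta = min(1, eps/503)

Suppose eps > 0. We want delta > 0 such that 0 < |x + 7| < delta implies |(-3x^3 + 4x - 2) − 999| < eps.
(-3x^3 + 4x - 2) − 999 = -3x^3 + 4x - 1001 = (x + 7)(-3x^2 + 21x - 143).
So |(-3x^3 + 4x - 2) − 999| = |x + 7|·|-3x^2 + 21x - 143|.
Require delta ≤ 1. Then |x + 7| < 1 gives |x| < 8, and by the triangle inequality |-3x^2 + 21x - 143| ≤ 3·8^2 + 21·8 + 143 = 503.
Hence |(-3x^3 + 4x - 2) − 999| ≤ 503|x + 7| < eps provided |x + 7| < eps/503.
Choosing delta = min(1, eps/503) ensures both conditions, hence |(-3x^3 + 4x - 2) − 999| < eps.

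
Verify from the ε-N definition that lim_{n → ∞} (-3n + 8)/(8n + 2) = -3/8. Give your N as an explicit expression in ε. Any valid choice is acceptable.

Let ε > 0 be given. For n ≥ 1, |(-3n + 8)/(8n + 2) + 3/8| = |70|/(8(8n + 2)) = 70/(8(8n + 2)).
Since 8n + 2 ≥ 8n for n ≥ 1, this is ≤ 70/(8·8n) = (35/32)/n.
So |(-3n + 8)/(8n + 2) + 3/8| < ε whenever n > (35/32)/ε.
Take N = (35/32)/ε. If n > N then |(-3n + 8)/(8n + 2) + 3/8| ≤ (35/32)/n < ε.

N = (35/32)/ε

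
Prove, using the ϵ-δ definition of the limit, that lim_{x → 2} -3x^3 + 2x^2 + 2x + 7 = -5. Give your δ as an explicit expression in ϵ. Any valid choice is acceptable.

Let ϵ > 0 be given. We want δ > 0 such that 0 < |x − 2| < δ implies |(-3x^3 + 2x^2 + 2x + 7) + 5| < ϵ.
(-3x^3 + 2x^2 + 2x + 7) + 5 = -3x^3 + 2x^2 + 2x + 12 = (x − 2)(-3x^2 - 4x - 6).
So |(-3x^3 + 2x^2 + 2x + 7) + 5| = |x − 2|·|-3x^2 - 4x - 6|.
Assume first that |x − 2| < 1, so |x| < 3. Then |-3x^2 - 4x - 6| ≤ 3·3^2 + 4·3 + 6 = 45.
Hence |(-3x^3 + 2x^2 + 2x + 7) + 5| ≤ 45|x − 2| < ϵ provided |x − 2| < ϵ/45.
Take δ = min(1, ϵ/45). Then 0 < |x − 2| < δ gives both |x − 2| < 1 and |x − 2| < ϵ/45, so |(-3x^3 + 2x^2 + 2x + 7) + 5| < ϵ.

δ = min(1, ϵ/45)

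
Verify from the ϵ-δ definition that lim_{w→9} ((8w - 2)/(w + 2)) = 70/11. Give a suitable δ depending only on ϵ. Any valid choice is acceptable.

Suppose ϵ > 0. We want δ > 0 with 0 < |w − 9| < δ ⇒ |(8w - 2)/(w + 2) − (70/11)| < ϵ.
Combining over a common denominator, (8w - 2)/(w + 2) − (70/11) = [(8w - 2)·11 − 70·(w + 2)] / [11·(w + 2)] = 18(w − 9) / (11(w + 2)).
So |(8w - 2)/(w + 2) − (70/11)| = 18|w − 9| / (11·|w + 2|).
Require δ ≤ 11/2, so |w + 2| ≥ |11| − |w − 9| > 11 − 11/2 = 11/2.
Hence |(8w - 2)/(w + 2) − (70/11)| < 18|w − 9|/(11·(11/2)) = (36/121)|w − 9|, which is < ϵ once |w − 9| < (121/36)ϵ.
Take δ = min(11/2, (121/36)ϵ). Then 0 < |w − 9| < δ forces both bounds, so |(8w - 2)/(w + 2) − (70/11)| < ϵ.

δ = min(11/2, (121/36)ϵ)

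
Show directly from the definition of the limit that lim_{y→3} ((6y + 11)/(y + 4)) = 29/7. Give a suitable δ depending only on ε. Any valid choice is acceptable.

δ = min(7/2, (49/26)ε)

Suppose ε > 0. We want δ > 0 with 0 < |y − 3| < δ ⇒ |(6y + 11)/(y + 4) − (29/7)| < ε.
Combining over a common denominator, (6y + 11)/(y + 4) − (29/7) = [(6y + 11)·7 − 29·(y + 4)] / [7·(y + 4)] = 13(y − 3) / (7(y + 4)).
So |(6y + 11)/(y + 4) − (29/7)| = 13|y − 3| / (7·|y + 4|).
Restrict δ ≤ 7/2. Then |y − 3| < 7/2 gives |y + 4| = |(y − 3) + 7| ≥ 7 − 7/2 = 7/2.
Hence |(6y + 11)/(y + 4) − (29/7)| < 13|y − 3|/(7·(7/2)) = (26/49)|y − 3|, which is < ε once |y − 3| < (49/26)ε.
Take δ = min(7/2, (49/26)ε). Then 0 < |y − 3| < δ forces both bounds, so |(6y + 11)/(y + 4) − (29/7)| < ε.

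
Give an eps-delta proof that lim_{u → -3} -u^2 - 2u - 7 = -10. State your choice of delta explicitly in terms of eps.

delta = min(2, eps/6)

Let eps > 0 be given. We want delta > 0 such that 0 < |u + 3| < delta implies |(-u^2 - 2u - 7) + 10| < eps.
(-u^2 - 2u - 7) + 10 = -u^2 - 2u + 3 = (u + 3)(-u + 1).
So |(-u^2 - 2u - 7) + 10| = |u + 3|·|-u + 1|.
Require delta ≤ 2. Then |u + 3| < 2 gives |u| < 5, and by the triangle inequality |-u + 1| ≤ 5 + 1 = 6.
Hence |(-u^2 - 2u - 7) + 10| ≤ 6|u + 3| < eps provided |u + 3| < eps/6.
Take delta = min(2, eps/6). Then 0 < |u + 3| < delta gives both |u + 3| < 2 and |u + 3| < eps/6, so |(-u^2 - 2u - 7) + 10| < eps.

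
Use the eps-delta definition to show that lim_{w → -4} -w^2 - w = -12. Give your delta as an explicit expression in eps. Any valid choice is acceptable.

delta = min(2, eps/9)

Let eps > 0. We want delta > 0 such that 0 < |w + 4| < delta implies |(-w^2 - w) + 12| < eps.
(-w^2 - w) + 12 = -w^2 - w + 12 = (w + 4)(-w + 3).
So |(-w^2 - w) + 12| = |w + 4|·|-w + 3|.
Require delta ≤ 2. Then |w + 4| < 2 gives |w| < 6, and by the triangle inequality |-w + 3| ≤ 6 + 3 = 9.
Hence |(-w^2 - w) + 12| ≤ 9|w + 4| < eps provided |w + 4| < eps/9.
Take delta = min(2, eps/9). Then 0 < |w + 4| < delta gives both |w + 4| < 2 and |w + 4| < eps/9, so |(-w^2 - w) + 12| < eps.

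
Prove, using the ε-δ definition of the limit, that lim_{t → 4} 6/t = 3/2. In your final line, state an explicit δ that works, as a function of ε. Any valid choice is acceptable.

δ = min(2, (4/3)ε)

Let ε > 0 be given. We seek δ > 0 such that 0 < |t − 4| < δ implies |6/t − (3/2)| < ε.
|6/t − (3/2)| = 6·|4 − t|/(4·|t|) = 6|t − 4|/(4|t|).
Require δ ≤ 2 so that |t| > 4 − 2 = 2, hence 4|t| > 8.
Then |6/t − (3/2)| < 6|t − 4|/8, which is < ε when |t − 4| < (4/3)ε.
Take δ = min(2, (4/3)ε). Then 0 < |t − 4| < δ gives both |t − 4| < 2 and |t − 4| < (4/3)ε, so |6/t − (3/2)| < ε.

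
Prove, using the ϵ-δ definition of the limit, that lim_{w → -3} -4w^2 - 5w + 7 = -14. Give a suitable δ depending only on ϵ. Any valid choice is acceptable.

δ = min(1, ϵ/23)

Fix ϵ > 0. We want δ > 0 such that 0 < |w + 3| < δ implies |(-4w^2 - 5w + 7) + 14| < ϵ.
(-4w^2 - 5w + 7) + 14 = -4w^2 - 5w + 21 = (w + 3)(-4w + 7).
So |(-4w^2 - 5w + 7) + 14| = |w + 3|·|-4w + 7|.
Require δ ≤ 1. Then |w + 3| < 1 gives |w| < 4, and by the triangle inequality |-4w + 7| ≤ 4·4 + 7 = 23.
Hence |(-4w^2 - 5w + 7) + 14| ≤ 23|w + 3| < ϵ provided |w + 3| < ϵ/23.
Choosing δ = min(1, ϵ/23) ensures both conditions, hence |(-4w^2 - 5w + 7) + 14| < ϵ.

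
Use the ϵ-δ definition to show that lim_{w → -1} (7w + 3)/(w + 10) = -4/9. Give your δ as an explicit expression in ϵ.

Let ϵ > 0. We want δ > 0 with 0 < |w + 1| < δ ⇒ |(7w + 3)/(w + 10) + 4/9| < ϵ.
Combining over a common denominator, (7w + 3)/(w + 10) + 4/9 = [(7w + 3)·9 − (-4)·(w + 10)] / [9·(w + 10)] = 67(w + 1) / (9(w + 10)).
So |(7w + 3)/(w + 10) + 4/9| = 67|w + 1| / (9·|w + 10|).
Restrict δ ≤ 9/2. Then |w + 1| < 9/2 gives |w + 10| = |(w + 1) + 9| ≥ 9 − 9/2 = 9/2.
Hence |(7w + 3)/(w + 10) + 4/9| < 67|w + 1|/(9·(9/2)) = (134/81)|w + 1|, which is < ϵ once |w + 1| < (81/134)ϵ.
Take δ = min(9/2, (81/134)ϵ). Then 0 < |w + 1| < δ forces both bounds, so |(7w + 3)/(w + 10) + 4/9| < ϵ.

δ = min(9/2, (81/134)ϵ)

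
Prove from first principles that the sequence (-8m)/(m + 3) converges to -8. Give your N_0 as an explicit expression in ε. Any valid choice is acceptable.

Fix ε > 0. For m ≥ 1, |(-8m)/(m + 3) + 8| = |24|/((m + 3)) = 24/((m + 3)).
Since m + 3 ≥ m for m ≥ 1, this is ≤ 24/(m) = 24/m.
So |(-8m)/(m + 3) + 8| < ε whenever m > 24/ε.
Take N_0 = 24/ε. If m > N_0 then |(-8m)/(m + 3) + 8| ≤ 24/m < ε.

N_0 = 24/ε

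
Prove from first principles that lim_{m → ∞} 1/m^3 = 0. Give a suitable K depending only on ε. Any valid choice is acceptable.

Suppose ε > 0. For m ≥ 1, |1/m^3 − 0| = 1/m^3.
1/m^3 < ε ⇔ m^3 > 1/ε ⇔ m > (1/ε)^{1/3}.
Take K = (1/ε)^{1/3}. Then m > K implies 1/m^3 < ε.

K = (1/ε)^{1/3}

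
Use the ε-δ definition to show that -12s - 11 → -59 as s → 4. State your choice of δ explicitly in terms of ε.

δ = ε/12

Fix ε > 0. We need δ > 0 so that 0 < |s − 4| < δ implies |(-12s - 11) + 59| < ε.
|(-12s - 11) + 59| = |-12s + 48| = 12|s − 4|.
So 12|s − 4| < ε exactly when |s − 4| < ε/12.
Take δ = ε/12. If 0 < |s − 4| < δ then |(-12s - 11) + 59| = 12|s − 4| < 12·(ε/12) = ε.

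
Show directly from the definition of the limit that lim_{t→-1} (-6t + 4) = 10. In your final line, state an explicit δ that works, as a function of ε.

Let ε > 0 be given. We need δ > 0 so that 0 < |t + 1| < δ implies |(-6t + 4) − 10| < ε.
Since (-6t + 4) − 10 = -6(t + 1), we have |(-6t + 4) − 10| = 6|t + 1|.
Thus it suffices that |t + 1| < ε/6.
Choosing δ = ε/6 gives |(-6t + 4) − 10| = 6|t + 1| < ε whenever |t + 1| < δ.

δ = ε/6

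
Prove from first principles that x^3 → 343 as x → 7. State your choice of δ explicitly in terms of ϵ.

Suppose ϵ > 0. We seek δ > 0 with 0 < |x − 7| < δ ⇒ |x^3 − 343| < ϵ.
Factor: x^3 − 343 = (x − 7)(x^2 + 7x + 49), so |x^3 − 343| = |x − 7|·|x^2 + 7x + 49|.
Restrict δ ≤ 2. Then |x − 7| < 2 gives |x| < 9, so by the triangle inequality |x^2 + 7x + 49| ≤ 9^2 + 7·9 + 49 = 193.
Hence |x^3 − 343| ≤ 193|x − 7|, which is < ϵ once |x − 7| < ϵ/193.
Take δ = min(2, ϵ/193). If 0 < |x − 7| < δ then both bounds hold and |x^3 − 343| ≤ 193|x − 7| < 193·(ϵ/193) = ϵ.

δ = min(2, ϵ/193)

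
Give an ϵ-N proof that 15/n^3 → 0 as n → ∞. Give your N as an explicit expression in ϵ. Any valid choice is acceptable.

Suppose ϵ > 0. For n ≥ 1, |15/n^3 − 0| = 15/n^3.
15/n^3 < ϵ ⇔ n^3 > 15/ϵ ⇔ n > (15/ϵ)^{1/3}.
Take N = (15/ϵ)^{1/3}. Then n > N implies 15/n^3 < ϵ.

N = (15/ϵ)^{1/3}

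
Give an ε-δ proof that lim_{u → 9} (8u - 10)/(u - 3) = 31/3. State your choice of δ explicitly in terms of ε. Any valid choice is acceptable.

δ = min(3, (9/7)ε)

Suppose ε > 0. We want δ > 0 with 0 < |u − 9| < δ ⇒ |(8u - 10)/(u - 3) − (31/3)| < ε.
Combining over a common denominator, (8u - 10)/(u - 3) − (31/3) = [(8u - 10)·6 − 62·(u - 3)] / [6·(u - 3)] = -14(u − 9) / (6(u - 3)).
So |(8u - 10)/(u - 3) − (31/3)| = 14|u − 9| / (6·|u − 3|).
Require δ ≤ 3, so |u − 3| ≥ |6| − |u − 9| > 6 − 3 = 3.
Hence |(8u - 10)/(u - 3) − (31/3)| < 14|u − 9|/(6·3) = (7/9)|u − 9|, which is < ε once |u − 9| < (9/7)ε.
Take δ = min(3, (9/7)ε). Then 0 < |u − 9| < δ forces both bounds, so |(8u - 10)/(u - 3) − (31/3)| < ε.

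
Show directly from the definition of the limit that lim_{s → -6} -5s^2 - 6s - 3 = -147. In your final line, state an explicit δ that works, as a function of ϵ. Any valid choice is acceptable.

Suppose ϵ > 0. We want δ > 0 such that 0 < |s + 6| < δ implies |(-5s^2 - 6s - 3) + 147| < ϵ.
(-5s^2 - 6s - 3) + 147 = -5s^2 - 6s + 144 = (s + 6)(-5s + 24).
So |(-5s^2 - 6s - 3) + 147| = |s + 6|·|-5s + 24|.
Assume first that |s + 6| < 2, so |s| < 8. Then |-5s + 24| ≤ 5·8 + 24 = 64.
Hence |(-5s^2 - 6s - 3) + 147| ≤ 64|s + 6| < ϵ provided |s + 6| < ϵ/64.
Choosing δ = min(2, ϵ/64) ensures both conditions, hence |(-5s^2 - 6s - 3) + 147| < ϵ.

δ = min(2, ϵ/64)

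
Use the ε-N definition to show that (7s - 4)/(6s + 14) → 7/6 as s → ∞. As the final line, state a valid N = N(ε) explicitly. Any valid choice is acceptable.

N = (61/18)/ε

Let ε > 0 be given. We seek N > 0 such that s > N implies |(7s - 4)/(6s + 14) − (7/6)| < ε.
(7s - 4)/(6s + 14) − (7/6) = (6(7s - 4) − 7(6s + 14)) / (6(6s + 14)) = -122/(6(6s + 14)).
For s > 0 we have 6s + 14 > 6s, so |(7s - 4)/(6s + 14) − (7/6)| = 122/(6(6s + 14)) < 122/(6·6s) = (61/18)/s.
Thus |(7s - 4)/(6s + 14) − (7/6)| < ε whenever s > (61/18)/ε.
Take N = (61/18)/ε. If s > N then |(7s - 4)/(6s + 14) − (7/6)| < (61/18)/s < ε.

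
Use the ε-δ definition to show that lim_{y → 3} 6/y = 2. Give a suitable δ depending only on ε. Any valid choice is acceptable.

δ = min(3/2, (3/4)ε)

Fix ε > 0. We seek δ > 0 such that 0 < |y − 3| < δ implies |6/y − 2| < ε.
|6/y − 2| = 6·|3 − y|/(3·|y|) = 6|y − 3|/(3|y|).
Require δ ≤ 3/2 so that |y| > 3 − 3/2 = 3/2, hence 3|y| > 9/2.
Then |6/y − 2| < 6|y − 3|/(9/2), which is < ε when |y − 3| < (3/4)ε.
Take δ = min(3/2, (3/4)ε). Then 0 < |y − 3| < δ gives both |y − 3| < 3/2 and |y − 3| < (3/4)ε, so |6/y − 2| < ε.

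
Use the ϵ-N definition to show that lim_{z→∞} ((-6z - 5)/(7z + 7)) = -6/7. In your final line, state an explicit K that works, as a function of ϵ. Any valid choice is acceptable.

K = (1/7)/ϵ

Suppose ϵ > 0. We seek K > 0 such that z > K implies |(-6z - 5)/(7z + 7) + 6/7| < ϵ.
(-6z - 5)/(7z + 7) + 6/7 = (7(-6z - 5) − (-6)(7z + 7)) / (7(7z + 7)) = 7/(7(7z + 7)).
For z > 0 we have 7z + 7 > 7z, so |(-6z - 5)/(7z + 7) + 6/7| = 7/(7(7z + 7)) < 7/(7·7z) = (1/7)/z.
Thus |(-6z - 5)/(7z + 7) + 6/7| < ϵ whenever z > (1/7)/ϵ.
Take K = (1/7)/ϵ. If z > K then |(-6z - 5)/(7z + 7) + 6/7| < (1/7)/z < ϵ.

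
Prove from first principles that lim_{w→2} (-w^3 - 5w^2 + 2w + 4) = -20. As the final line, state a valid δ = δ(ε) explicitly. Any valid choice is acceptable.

Suppose ε > 0. We want δ > 0 such that 0 < |w − 2| < δ implies |(-w^3 - 5w^2 + 2w + 4) + 20| < ε.
(-w^3 - 5w^2 + 2w + 4) + 20 = -w^3 - 5w^2 + 2w + 24 = (w − 2)(-w^2 - 7w - 12).
So |(-w^3 - 5w^2 + 2w + 4) + 20| = |w − 2|·|-w^2 - 7w - 12|.
Require δ ≤ 2. Then |w − 2| < 2 gives |w| < 4, and by the triangle inequality |-w^2 - 7w - 12| ≤ 4^2 + 7·4 + 12 = 56.
Hence |(-w^3 - 5w^2 + 2w + 4) + 20| ≤ 56|w − 2| < ε provided |w − 2| < ε/56.
Choosing δ = min(2, ε/56) ensures both conditions, hence |(-w^3 - 5w^2 + 2w + 4) + 20| < ε.

δ = min(2, ε/56)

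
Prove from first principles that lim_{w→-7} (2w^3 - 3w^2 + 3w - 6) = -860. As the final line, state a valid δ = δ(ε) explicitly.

Let ε > 0. We want δ > 0 such that 0 < |w + 7| < δ implies |(2w^3 - 3w^2 + 3w - 6) + 860| < ε.
(2w^3 - 3w^2 + 3w - 6) + 860 = 2w^3 - 3w^2 + 3w + 854 = (w + 7)(2w^2 - 17w + 122).
So |(2w^3 - 3w^2 + 3w - 6) + 860| = |w + 7|·|2w^2 - 17w + 122|.
Assume first that |w + 7| < 1, so |w| < 8. Then |2w^2 - 17w + 122| ≤ 2·8^2 + 17·8 + 122 = 386.
Hence |(2w^3 - 3w^2 + 3w - 6) + 860| ≤ 386|w + 7| < ε provided |w + 7| < ε/386.
Take δ = min(1, ε/386). Then 0 < |w + 7| < δ gives both |w + 7| < 1 and |w + 7| < ε/386, so |(2w^3 - 3w^2 + 3w - 6) + 860| < ε.

δ = min(1, ε/386)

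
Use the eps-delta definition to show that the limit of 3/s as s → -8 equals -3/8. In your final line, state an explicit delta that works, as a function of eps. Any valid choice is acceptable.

delta = min(4, (32/3)eps)

Let eps > 0 be given. We seek delta > 0 such that 0 < |s + 8| < delta implies |3/s + 3/8| < eps.
|3/s + 3/8| = 3·|-8 − s|/(8·|s|) = 3|s + 8|/(8|s|).
Require delta ≤ 4 so that |s| > 8 − 4 = 4, hence 8|s| > 32.
Then |3/s + 3/8| < 3|s + 8|/32, which is < eps when |s + 8| < (32/3)eps.
Take delta = min(4, (32/3)eps). Then 0 < |s + 8| < delta gives both |s + 8| < 4 and |s + 8| < (32/3)eps, so |3/s + 3/8| < eps.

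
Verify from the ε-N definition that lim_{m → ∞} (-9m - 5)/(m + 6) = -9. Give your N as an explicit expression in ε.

N = 49/ε

Fix ε > 0. For m ≥ 1, |(-9m - 5)/(m + 6) + 9| = |49|/((m + 6)) = 49/((m + 6)).
Since m + 6 ≥ m for m ≥ 1, this is ≤ 49/(m) = 49/m.
So |(-9m - 5)/(m + 6) + 9| < ε whenever m > 49/ε.
Take N = 49/ε. If m > N then |(-9m - 5)/(m + 6) + 9| ≤ 49/m < ε.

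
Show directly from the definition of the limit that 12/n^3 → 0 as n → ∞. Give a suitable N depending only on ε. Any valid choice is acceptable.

N = (12/ε)^{1/3}

Fix ε > 0. For n ≥ 1, |12/n^3 − 0| = 12/n^3.
12/n^3 < ε ⇔ n^3 > 12/ε ⇔ n > (12/ε)^{1/3}.
Take N = (12/ε)^{1/3}. Then n > N implies 12/n^3 < ε.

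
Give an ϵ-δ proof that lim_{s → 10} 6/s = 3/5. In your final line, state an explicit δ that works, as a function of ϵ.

Let ϵ > 0. We seek δ > 0 such that 0 < |s − 10| < δ implies |6/s − (3/5)| < ϵ.
|6/s − (3/5)| = 6·|10 − s|/(10·|s|) = 6|s − 10|/(10|s|).
Require δ ≤ 5 so that |s| > 10 − 5 = 5, hence 10|s| > 50.
Then |6/s − (3/5)| < 6|s − 10|/50, which is < ϵ when |s − 10| < (25/3)ϵ.
Take δ = min(5, (25/3)ϵ). Then 0 < |s − 10| < δ gives both |s − 10| < 5 and |s − 10| < (25/3)ϵ, so |6/s − (3/5)| < ϵ.

δ = min(5, (25/3)ϵ)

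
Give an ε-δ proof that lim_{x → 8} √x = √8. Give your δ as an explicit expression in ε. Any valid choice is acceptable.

δ = min(8, √8·ε)

Let ε > 0 be given. We want δ > 0 such that 0 < |x − 8| < δ implies |√x − √8| < ε.
Multiplying by the conjugate, |√x − √8| = |x − 8|/(√x + √8).
Restrict δ ≤ 8 so that |x − 8| < 8 forces x > 0, and then √x + √8 > √8.
Hence |√x − √8| < |x − 8|/√8, which is < ε once |x − 8| < √8·ε.
Take δ = min(8, √8·ε). If 0 < |x − 8| < δ then x > 0 and |√x − √8| < |x − 8|/√8 < ε.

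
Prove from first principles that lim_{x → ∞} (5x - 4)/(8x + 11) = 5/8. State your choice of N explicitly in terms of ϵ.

N = (87/64)/ϵ

Suppose ϵ > 0. We seek N > 0 such that x > N implies |(5x - 4)/(8x + 11) − (5/8)| < ϵ.
(5x - 4)/(8x + 11) − (5/8) = (8(5x - 4) − 5(8x + 11)) / (8(8x + 11)) = -87/(8(8x + 11)).
For x > 0 we have 8x + 11 > 8x, so |(5x - 4)/(8x + 11) − (5/8)| = 87/(8(8x + 11)) < 87/(8·8x) = (87/64)/x.
Thus |(5x - 4)/(8x + 11) − (5/8)| < ϵ whenever x > (87/64)/ϵ.
Take N = (87/64)/ϵ. If x > N then |(5x - 4)/(8x + 11) − (5/8)| < (87/64)/x < ϵ.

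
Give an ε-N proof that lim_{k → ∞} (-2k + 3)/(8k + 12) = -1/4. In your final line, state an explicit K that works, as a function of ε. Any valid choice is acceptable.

Let ε > 0 be given. For k ≥ 1, |(-2k + 3)/(8k + 12) + 1/4| = |48|/(8(8k + 12)) = 48/(8(8k + 12)).
Since 8k + 12 ≥ 8k for k ≥ 1, this is ≤ 48/(8·8k) = (3/4)/k.
So |(-2k + 3)/(8k + 12) + 1/4| < ε whenever k > (3/4)/ε.
Take K = (3/4)/ε. If k > K then |(-2k + 3)/(8k + 12) + 1/4| ≤ (3/4)/k < ε.

K = (3/4)/ε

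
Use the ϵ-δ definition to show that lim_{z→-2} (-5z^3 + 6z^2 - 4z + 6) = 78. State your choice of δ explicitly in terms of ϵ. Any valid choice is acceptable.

δ = min(1, ϵ/129)

Let ϵ > 0 be given. We want δ > 0 such that 0 < |z + 2| < δ implies |(-5z^3 + 6z^2 - 4z + 6) − 78| < ϵ.
(-5z^3 + 6z^2 - 4z + 6) − 78 = -5z^3 + 6z^2 - 4z - 72 = (z + 2)(-5z^2 + 16z - 36).
So |(-5z^3 + 6z^2 - 4z + 6) − 78| = |z + 2|·|-5z^2 + 16z - 36|.
Assume first that |z + 2| < 1, so |z| < 3. Then |-5z^2 + 16z - 36| ≤ 5·3^2 + 16·3 + 36 = 129.
Hence |(-5z^3 + 6z^2 - 4z + 6) − 78| ≤ 129|z + 2| < ϵ provided |z + 2| < ϵ/129.
Take δ = min(1, ϵ/129). Then 0 < |z + 2| < δ gives both |z + 2| < 1 and |z + 2| < ϵ/129, so |(-5z^3 + 6z^2 - 4z + 6) − 78| < ϵ.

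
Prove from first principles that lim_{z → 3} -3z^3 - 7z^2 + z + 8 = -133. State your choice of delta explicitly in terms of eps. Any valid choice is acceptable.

Fix eps > 0. We want delta > 0 such that 0 < |z − 3| < delta implies |(-3z^3 - 7z^2 + z + 8) + 133| < eps.
(-3z^3 - 7z^2 + z + 8) + 133 = -3z^3 - 7z^2 + z + 141 = (z − 3)(-3z^2 - 16z - 47).
So |(-3z^3 - 7z^2 + z + 8) + 133| = |z − 3|·|-3z^2 - 16z - 47|.
Require delta ≤ 1. Then |z − 3| < 1 gives |z| < 4, and by the triangle inequality |-3z^2 - 16z - 47| ≤ 3·4^2 + 16·4 + 47 = 159.
Hence |(-3z^3 - 7z^2 + z + 8) + 133| ≤ 159|z − 3| < eps provided |z − 3| < eps/159.
Choosing delta = min(1, eps/159) ensures both conditions, hence |(-3z^3 - 7z^2 + z + 8) + 133| < eps.

delta = min(1, eps/159)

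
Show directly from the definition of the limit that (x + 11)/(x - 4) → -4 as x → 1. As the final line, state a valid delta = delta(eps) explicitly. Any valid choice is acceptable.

delta = min(3/2, (3/10)eps)

Let eps > 0 be given. We want delta > 0 with 0 < |x − 1| < delta ⇒ |(x + 11)/(x - 4) + 4| < eps.
Combining over a common denominator, (x + 11)/(x - 4) + 4 = [(x + 11)·(-3) − 12·(x - 4)] / [(-3)·(x - 4)] = -15(x − 1) / ((-3)(x - 4)).
So |(x + 11)/(x - 4) + 4| = 15|x − 1| / (3·|x − 4|).
Restrict delta ≤ 3/2. Then |x − 1| < 3/2 gives |x − 4| = |(x − 1) + (-3)| ≥ 3 − 3/2 = 3/2.
Hence |(x + 11)/(x - 4) + 4| < 15|x − 1|/(3·(3/2)) = (10/3)|x − 1|, which is < eps once |x − 1| < (3/10)eps.
Take delta = min(3/2, (3/10)eps). Then 0 < |x − 1| < delta forces both bounds, so |(x + 11)/(x - 4) + 4| < eps.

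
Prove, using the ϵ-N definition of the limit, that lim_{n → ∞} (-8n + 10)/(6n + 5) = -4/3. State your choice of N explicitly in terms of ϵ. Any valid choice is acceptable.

N = (25/9)/ϵ

Suppose ϵ > 0. For n ≥ 1, |(-8n + 10)/(6n + 5) + 4/3| = |100|/(6(6n + 5)) = 100/(6(6n + 5)).
Since 6n + 5 ≥ 6n for n ≥ 1, this is ≤ 100/(6·6n) = (25/9)/n.
So |(-8n + 10)/(6n + 5) + 4/3| < ϵ whenever n > (25/9)/ϵ.
Take N = (25/9)/ϵ. If n > N then |(-8n + 10)/(6n + 5) + 4/3| ≤ (25/9)/n < ϵ.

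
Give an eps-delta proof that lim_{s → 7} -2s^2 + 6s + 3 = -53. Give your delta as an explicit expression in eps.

delta = min(1, eps/24)

Let eps > 0. We want delta > 0 such that 0 < |s − 7| < delta implies |(-2s^2 + 6s + 3) + 53| < eps.
(-2s^2 + 6s + 3) + 53 = -2s^2 + 6s + 56 = (s − 7)(-2s - 8).
So |(-2s^2 + 6s + 3) + 53| = |s − 7|·|-2s - 8|.
Assume first that |s − 7| < 1, so |s| < 8. Then |-2s - 8| ≤ 2·8 + 8 = 24.
Hence |(-2s^2 + 6s + 3) + 53| ≤ 24|s − 7| < eps provided |s − 7| < eps/24.
Choosing delta = min(1, eps/24) ensures both conditions, hence |(-2s^2 + 6s + 3) + 53| < eps.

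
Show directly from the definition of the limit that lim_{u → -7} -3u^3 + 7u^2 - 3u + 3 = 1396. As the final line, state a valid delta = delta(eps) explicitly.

delta = min(2, eps/694)

Let eps > 0. We want delta > 0 such that 0 < |u + 7| < delta implies |(-3u^3 + 7u^2 - 3u + 3) − 1396| < eps.
(-3u^3 + 7u^2 - 3u + 3) − 1396 = -3u^3 + 7u^2 - 3u - 1393 = (u + 7)(-3u^2 + 28u - 199).
So |(-3u^3 + 7u^2 - 3u + 3) − 1396| = |u + 7|·|-3u^2 + 28u - 199|.
Require delta ≤ 2. Then |u + 7| < 2 gives |u| < 9, and by the triangle inequality |-3u^2 + 28u - 199| ≤ 3·9^2 + 28·9 + 199 = 694.
Hence |(-3u^3 + 7u^2 - 3u + 3) − 1396| ≤ 694|u + 7| < eps provided |u + 7| < eps/694.
Take delta = min(2, eps/694). Then 0 < |u + 7| < delta gives both |u + 7| < 2 and |u + 7| < eps/694, so |(-3u^3 + 7u^2 - 3u + 3) − 1396| < eps.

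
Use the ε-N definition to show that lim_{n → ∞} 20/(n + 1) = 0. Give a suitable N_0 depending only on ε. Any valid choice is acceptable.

N_0 = 20/ε

Let ε > 0 be given. For n ≥ 1, |20/(n + 1) − 0| = 20/(n + 1) ≤ 20/n.
We need 20/n < ε, i.e. n > 20/ε.
Take N_0 = 20/ε. If n > N_0 then |20/(n + 1)| ≤ 20/n < ε.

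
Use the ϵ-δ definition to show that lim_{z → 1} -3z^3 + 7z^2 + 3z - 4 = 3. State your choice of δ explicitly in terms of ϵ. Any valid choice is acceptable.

δ = min(1, ϵ/27)

Let ϵ > 0 be given. We want δ > 0 such that 0 < |z − 1| < δ implies |(-3z^3 + 7z^2 + 3z - 4) − 3| < ϵ.
(-3z^3 + 7z^2 + 3z - 4) − 3 = -3z^3 + 7z^2 + 3z - 7 = (z − 1)(-3z^2 + 4z + 7).
So |(-3z^3 + 7z^2 + 3z - 4) − 3| = |z − 1|·|-3z^2 + 4z + 7|.
Require δ ≤ 1. Then |z − 1| < 1 gives |z| < 2, and by the triangle inequality |-3z^2 + 4z + 7| ≤ 3·2^2 + 4·2 + 7 = 27.
Hence |(-3z^3 + 7z^2 + 3z - 4) − 3| ≤ 27|z − 1| < ϵ provided |z − 1| < ϵ/27.
Take δ = min(1, ϵ/27). Then 0 < |z − 1| < δ gives both |z − 1| < 1 and |z − 1| < ϵ/27, so |(-3z^3 + 7z^2 + 3z - 4) − 3| < ϵ.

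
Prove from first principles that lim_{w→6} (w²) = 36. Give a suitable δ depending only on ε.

δ = min(2, ε/14)

Suppose ε > 0. We seek δ > 0 with 0 < |w − 6| < δ ⇒ |w² − 36| < ε.
Factor: w² − 36 = (w − 6)(w + 6), so |w² − 36| = |w − 6|·|w + 6|.
Restrict δ ≤ 2. Then |w − 6| < 2 gives |w| < 8, so by the triangle inequality |w + 6| ≤ 8 + 6 = 14.
Hence |w² − 36| ≤ 14|w − 6|, which is < ε once |w − 6| < ε/14.
Take δ = min(2, ε/14). If 0 < |w − 6| < δ then both bounds hold and |w² − 36| ≤ 14|w − 6| < 14·(ε/14) = ε.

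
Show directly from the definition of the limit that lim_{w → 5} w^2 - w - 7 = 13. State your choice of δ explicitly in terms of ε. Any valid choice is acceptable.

δ = min(1, ε/10)

Let ε > 0. We want δ > 0 such that 0 < |w − 5| < δ implies |(w^2 - w - 7) − 13| < ε.
(w^2 - w - 7) − 13 = w^2 - w - 20 = (w − 5)(w + 4).
So |(w^2 - w - 7) − 13| = |w − 5|·|w + 4|.
Assume first that |w − 5| < 1, so |w| < 6. Then |w + 4| ≤ 6 + 4 = 10.
Hence |(w^2 - w - 7) − 13| ≤ 10|w − 5| < ε provided |w − 5| < ε/10.
Take δ = min(1, ε/10). Then 0 < |w − 5| < δ gives both |w − 5| < 1 and |w − 5| < ε/10, so |(w^2 - w - 7) − 13| < ε.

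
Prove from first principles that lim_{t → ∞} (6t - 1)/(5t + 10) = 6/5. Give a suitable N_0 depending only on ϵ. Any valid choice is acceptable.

Let ϵ > 0 be given. We seek N_0 > 0 such that t > N_0 implies |(6t - 1)/(5t + 10) − (6/5)| < ϵ.
(6t - 1)/(5t + 10) − (6/5) = (5(6t - 1) − 6(5t + 10)) / (5(5t + 10)) = -65/(5(5t + 10)).
For t > 0 we have 5t + 10 > 5t, so |(6t - 1)/(5t + 10) − (6/5)| = 65/(5(5t + 10)) < 65/(5·5t) = (13/5)/t.
Thus |(6t - 1)/(5t + 10) − (6/5)| < ϵ whenever t > (13/5)/ϵ.
Take N_0 = (13/5)/ϵ. If t > N_0 then |(6t - 1)/(5t + 10) − (6/5)| < (13/5)/t < ϵ.

N_0 = (13/5)/ϵ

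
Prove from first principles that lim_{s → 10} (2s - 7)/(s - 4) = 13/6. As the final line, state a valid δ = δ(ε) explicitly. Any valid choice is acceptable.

δ = min(3, 18ε)

Fix ε > 0. We want δ > 0 with 0 < |s − 10| < δ ⇒ |(2s - 7)/(s - 4) − (13/6)| < ε.
Combining over a common denominator, (2s - 7)/(s - 4) − (13/6) = [(2s - 7)·6 − 13·(s - 4)] / [6·(s - 4)] = -1(s − 10) / (6(s - 4)).
So |(2s - 7)/(s - 4) − (13/6)| = |s − 10| / (6·|s − 4|).
Restrict δ ≤ 3. Then |s − 10| < 3 gives |s − 4| = |(s − 10) + 6| ≥ 6 − 3 = 3.
Hence |(2s - 7)/(s - 4) − (13/6)| < |s − 10|/(6·3) = (1/18)|s − 10|, which is < ε once |s − 10| < 18ε.
Take δ = min(3, 18ε). Then 0 < |s − 10| < δ forces both bounds, so |(2s - 7)/(s - 4) − (13/6)| < ε.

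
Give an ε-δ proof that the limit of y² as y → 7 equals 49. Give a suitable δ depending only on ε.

δ = min(2, ε/16)

Let ε > 0 be given. We seek δ > 0 with 0 < |y − 7| < δ ⇒ |y² − 49| < ε.
Factor: y² − 49 = (y − 7)(y + 7), so |y² − 49| = |y − 7|·|y + 7|.
Restrict δ ≤ 2. Then |y − 7| < 2 gives |y| < 9, so by the triangle inequality |y + 7| ≤ 9 + 7 = 16.
Hence |y² − 49| ≤ 16|y − 7|, which is < ε once |y − 7| < ε/16.
Take δ = min(2, ε/16). If 0 < |y − 7| < δ then both bounds hold and |y² − 49| ≤ 16|y − 7| < 16·(ε/16) = ε.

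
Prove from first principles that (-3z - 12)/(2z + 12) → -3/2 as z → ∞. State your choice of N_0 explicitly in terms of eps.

N_0 = 3/eps

Fix eps > 0. We seek N_0 > 0 such that z > N_0 implies |(-3z - 12)/(2z + 12) + 3/2| < eps.
(-3z - 12)/(2z + 12) + 3/2 = (2(-3z - 12) − (-3)(2z + 12)) / (2(2z + 12)) = 12/(2(2z + 12)).
For z > 0 we have 2z + 12 > 2z, so |(-3z - 12)/(2z + 12) + 3/2| = 12/(2(2z + 12)) < 12/(2·2z) = 3/z.
Thus |(-3z - 12)/(2z + 12) + 3/2| < eps whenever z > 3/eps.
Take N_0 = 3/eps. If z > N_0 then |(-3z - 12)/(2z + 12) + 3/2| < 3/z < eps.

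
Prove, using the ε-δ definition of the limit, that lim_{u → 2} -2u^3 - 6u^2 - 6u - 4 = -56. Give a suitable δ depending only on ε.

δ = min(1, ε/74)

Suppose ε > 0. We want δ > 0 such that 0 < |u − 2| < δ implies |(-2u^3 - 6u^2 - 6u - 4) + 56| < ε.
(-2u^3 - 6u^2 - 6u - 4) + 56 = -2u^3 - 6u^2 - 6u + 52 = (u − 2)(-2u^2 - 10u - 26).
So |(-2u^3 - 6u^2 - 6u - 4) + 56| = |u − 2|·|-2u^2 - 10u - 26|.
Assume first that |u − 2| < 1, so |u| < 3. Then |-2u^2 - 10u - 26| ≤ 2·3^2 + 10·3 + 26 = 74.
Hence |(-2u^3 - 6u^2 - 6u - 4) + 56| ≤ 74|u − 2| < ε provided |u − 2| < ε/74.
Choosing δ = min(1, ε/74) ensures both conditions, hence |(-2u^3 - 6u^2 - 6u - 4) + 56| < ε.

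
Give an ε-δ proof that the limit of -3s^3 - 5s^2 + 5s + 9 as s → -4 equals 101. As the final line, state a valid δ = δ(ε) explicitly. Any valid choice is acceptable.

δ = min(1, ε/133)

Let ε > 0 be given. We want δ > 0 such that 0 < |s + 4| < δ implies |(-3s^3 - 5s^2 + 5s + 9) − 101| < ε.
(-3s^3 - 5s^2 + 5s + 9) − 101 = -3s^3 - 5s^2 + 5s - 92 = (s + 4)(-3s^2 + 7s - 23).
So |(-3s^3 - 5s^2 + 5s + 9) − 101| = |s + 4|·|-3s^2 + 7s - 23|.
Assume first that |s + 4| < 1, so |s| < 5. Then |-3s^2 + 7s - 23| ≤ 3·5^2 + 7·5 + 23 = 133.
Hence |(-3s^3 - 5s^2 + 5s + 9) − 101| ≤ 133|s + 4| < ε provided |s + 4| < ε/133.
Take δ = min(1, ε/133). Then 0 < |s + 4| < δ gives both |s + 4| < 1 and |s + 4| < ε/133, so |(-3s^3 - 5s^2 + 5s + 9) − 101| < ε.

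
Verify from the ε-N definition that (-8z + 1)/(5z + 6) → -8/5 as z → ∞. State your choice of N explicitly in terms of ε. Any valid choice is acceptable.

N = (53/25)/ε

Let ε > 0 be given. We seek N > 0 such that z > N implies |(-8z + 1)/(5z + 6) + 8/5| < ε.
(-8z + 1)/(5z + 6) + 8/5 = (5(-8z + 1) − (-8)(5z + 6)) / (5(5z + 6)) = 53/(5(5z + 6)).
For z > 0 we have 5z + 6 > 5z, so |(-8z + 1)/(5z + 6) + 8/5| = 53/(5(5z + 6)) < 53/(5·5z) = (53/25)/z.
Thus |(-8z + 1)/(5z + 6) + 8/5| < ε whenever z > (53/25)/ε.
Take N = (53/25)/ε. If z > N then |(-8z + 1)/(5z + 6) + 8/5| < (53/25)/z < ε.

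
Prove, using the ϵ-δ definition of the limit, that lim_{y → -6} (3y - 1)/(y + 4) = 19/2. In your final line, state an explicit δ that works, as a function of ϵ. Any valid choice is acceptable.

Suppose ϵ > 0. We want δ > 0 with 0 < |y + 6| < δ ⇒ |(3y - 1)/(y + 4) − (19/2)| < ϵ.
Combining over a common denominator, (3y - 1)/(y + 4) − (19/2) = [(3y - 1)·(-2) − (-19)·(y + 4)] / [(-2)·(y + 4)] = 13(y + 6) / ((-2)(y + 4)).
So |(3y - 1)/(y + 4) − (19/2)| = 13|y + 6| / (2·|y + 4|).
Restrict δ ≤ 1. Then |y + 6| < 1 gives |y + 4| = |(y + 6) + (-2)| ≥ 2 − 1 = 1.
Hence |(3y - 1)/(y + 4) − (19/2)| < 13|y + 6|/(2·1) = (13/2)|y + 6|, which is < ϵ once |y + 6| < (2/13)ϵ.
Take δ = min(1, (2/13)ϵ). Then 0 < |y + 6| < δ forces both bounds, so |(3y - 1)/(y + 4) − (19/2)| < ϵ.

δ = min(1, (2/13)ϵ)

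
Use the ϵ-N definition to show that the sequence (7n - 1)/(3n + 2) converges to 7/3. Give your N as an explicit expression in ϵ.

N = (17/9)/ϵ

Suppose ϵ > 0. For n ≥ 1, |(7n - 1)/(3n + 2) − (7/3)| = |-17|/(3(3n + 2)) = 17/(3(3n + 2)).
Since 3n + 2 ≥ 3n for n ≥ 1, this is ≤ 17/(3·3n) = (17/9)/n.
So |(7n - 1)/(3n + 2) − (7/3)| < ϵ whenever n > (17/9)/ϵ.
Take N = (17/9)/ϵ. If n > N then |(7n - 1)/(3n + 2) − (7/3)| ≤ (17/9)/n < ϵ.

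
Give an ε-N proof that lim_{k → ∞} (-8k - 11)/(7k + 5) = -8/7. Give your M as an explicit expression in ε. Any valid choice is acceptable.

M = (37/49)/ε

Suppose ε > 0. For k ≥ 1, |(-8k - 11)/(7k + 5) + 8/7| = |-37|/(7(7k + 5)) = 37/(7(7k + 5)).
Since 7k + 5 ≥ 7k for k ≥ 1, this is ≤ 37/(7·7k) = (37/49)/k.
So |(-8k - 11)/(7k + 5) + 8/7| < ε whenever k > (37/49)/ε.
Take M = (37/49)/ε. If k > M then |(-8k - 11)/(7k + 5) + 8/7| ≤ (37/49)/k < ε.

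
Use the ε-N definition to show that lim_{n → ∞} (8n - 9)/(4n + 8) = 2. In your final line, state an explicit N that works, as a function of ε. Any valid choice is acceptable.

Let ε > 0 be given. For n ≥ 1, |(8n - 9)/(4n + 8) − 2| = |-100|/(4(4n + 8)) = 100/(4(4n + 8)).
Since 4n + 8 ≥ 4n for n ≥ 1, this is ≤ 100/(4·4n) = (25/4)/n.
So |(8n - 9)/(4n + 8) − 2| < ε whenever n > (25/4)/ε.
Take N = (25/4)/ε. If n > N then |(8n - 9)/(4n + 8) − 2| ≤ (25/4)/n < ε.

N = (25/4)/ε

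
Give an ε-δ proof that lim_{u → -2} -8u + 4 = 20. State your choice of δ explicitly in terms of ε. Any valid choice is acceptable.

δ = ε/8

Suppose ε > 0. We need δ > 0 so that 0 < |u + 2| < δ implies |(-8u + 4) − 20| < ε.
|(-8u + 4) − 20| = |-8u - 16| = 8|u + 2|.
So 8|u + 2| < ε exactly when |u + 2| < ε/8.
Choosing δ = ε/8 gives |(-8u + 4) − 20| = 8|u + 2| < ε whenever |u + 2| < δ.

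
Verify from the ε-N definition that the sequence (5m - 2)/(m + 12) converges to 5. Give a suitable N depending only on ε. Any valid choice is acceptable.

Let ε > 0. For m ≥ 1, |(5m - 2)/(m + 12) − 5| = |-62|/((m + 12)) = 62/((m + 12)).
Since m + 12 ≥ m for m ≥ 1, this is ≤ 62/(m) = 62/m.
So |(5m - 2)/(m + 12) − 5| < ε whenever m > 62/ε.
Take N = 62/ε. If m > N then |(5m - 2)/(m + 12) − 5| ≤ 62/m < ε.

N = 62/ε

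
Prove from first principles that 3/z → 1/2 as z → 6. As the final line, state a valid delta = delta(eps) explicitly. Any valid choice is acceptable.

delta = min(3, 6eps)

Fix eps > 0. We seek delta > 0 such that 0 < |z − 6| < delta implies |3/z − (1/2)| < eps.
|3/z − (1/2)| = 3·|6 − z|/(6·|z|) = 3|z − 6|/(6|z|).
Restrict delta ≤ 3. Then |z − 6| < 3 gives |z| > 3, so 6|z| > 18.
Then |3/z − (1/2)| < 3|z − 6|/18, which is < eps when |z − 6| < 6eps.
Take delta = min(3, 6eps). Then 0 < |z − 6| < delta gives both |z − 6| < 3 and |z − 6| < 6eps, so |3/z − (1/2)| < eps.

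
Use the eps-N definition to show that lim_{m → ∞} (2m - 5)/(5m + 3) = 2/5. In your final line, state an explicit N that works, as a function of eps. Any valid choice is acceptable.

N = (31/25)/eps

Let eps > 0 be given. For m ≥ 1, |(2m - 5)/(5m + 3) − (2/5)| = |-31|/(5(5m + 3)) = 31/(5(5m + 3)).
Since 5m + 3 ≥ 5m for m ≥ 1, this is ≤ 31/(5·5m) = (31/25)/m.
So |(2m - 5)/(5m + 3) − (2/5)| < eps whenever m > (31/25)/eps.
Take N = (31/25)/eps. If m > N then |(2m - 5)/(5m + 3) − (2/5)| ≤ (31/25)/m < eps.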